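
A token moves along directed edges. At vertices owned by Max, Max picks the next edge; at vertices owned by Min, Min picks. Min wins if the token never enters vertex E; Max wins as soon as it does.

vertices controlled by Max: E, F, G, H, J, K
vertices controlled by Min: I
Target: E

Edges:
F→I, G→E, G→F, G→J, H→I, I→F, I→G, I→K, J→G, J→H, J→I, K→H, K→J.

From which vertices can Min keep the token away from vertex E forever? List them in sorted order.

F, H, I

A0 = {E}
A1: add {G} — G (Max) has G→E.
A2: add {J} — J (Max) has J→G.
A3: add {K} — K (Max) has K→J.
A4 = A3; e.g. F (Max) has no edge into A3. Fixed point.
Max's attractor = {E, G, J, K}; Min avoids the target exactly from the complement.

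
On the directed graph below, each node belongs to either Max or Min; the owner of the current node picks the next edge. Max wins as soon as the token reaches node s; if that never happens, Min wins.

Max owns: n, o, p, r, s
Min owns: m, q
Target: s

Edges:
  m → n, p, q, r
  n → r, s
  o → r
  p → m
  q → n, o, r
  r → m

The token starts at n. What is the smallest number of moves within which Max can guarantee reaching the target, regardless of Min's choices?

1

A0 = {s}
A1: add {n} — n (Max) has n→s.
A2 = A1; e.g. m (Min) can still go to p. Fixed point.
n enters the attractor at level 1, so Max can force the target in 1 move from there.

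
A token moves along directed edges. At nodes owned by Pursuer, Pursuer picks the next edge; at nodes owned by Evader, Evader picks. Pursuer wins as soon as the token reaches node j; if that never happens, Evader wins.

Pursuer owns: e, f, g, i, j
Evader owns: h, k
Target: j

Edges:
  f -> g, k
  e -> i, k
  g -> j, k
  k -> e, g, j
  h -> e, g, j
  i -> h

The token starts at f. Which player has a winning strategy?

Pursuer

A0 = {j}
A1: add {g} — g (Pursuer) has g→j.
A2: add {f} — f (Pursuer) has f→g.
A3 = A2; e.g. e (Pursuer) has no edge into A2. Fixed point.
f ∈ A2, so Pursuer can force the target.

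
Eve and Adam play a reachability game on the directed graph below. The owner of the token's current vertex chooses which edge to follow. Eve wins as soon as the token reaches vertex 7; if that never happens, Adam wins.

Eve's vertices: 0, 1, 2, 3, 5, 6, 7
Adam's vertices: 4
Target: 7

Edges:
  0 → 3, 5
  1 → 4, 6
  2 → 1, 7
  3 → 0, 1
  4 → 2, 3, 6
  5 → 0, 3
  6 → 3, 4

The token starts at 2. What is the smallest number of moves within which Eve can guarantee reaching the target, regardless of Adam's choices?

A0 = {7}
A1: add {2} — 2 (Eve) has 2→7.
A2 = A1; e.g. 0 (Eve) has no edge into A1. Fixed point.
2 enters the attractor at level 1, so Eve can force the target in 1 move from there.

1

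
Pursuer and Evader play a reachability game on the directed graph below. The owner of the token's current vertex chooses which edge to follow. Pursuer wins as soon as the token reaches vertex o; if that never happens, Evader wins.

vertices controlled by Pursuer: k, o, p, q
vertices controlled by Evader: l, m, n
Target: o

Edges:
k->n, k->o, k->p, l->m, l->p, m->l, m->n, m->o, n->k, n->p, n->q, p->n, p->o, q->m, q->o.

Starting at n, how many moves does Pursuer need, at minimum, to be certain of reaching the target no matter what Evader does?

2

A0 = {o}
A1: add {k, p, q} — k (Pursuer) has k→o; p (Pursuer) has p→o; q (Pursuer) has q→o.
A2: add {n} — n (Evader): all of {k, p, q} already in.
A3 = A2; e.g. l (Evader) can still go to m. Fixed point.
n enters the attractor at level 2, so Pursuer can force the target in 2 moves from there.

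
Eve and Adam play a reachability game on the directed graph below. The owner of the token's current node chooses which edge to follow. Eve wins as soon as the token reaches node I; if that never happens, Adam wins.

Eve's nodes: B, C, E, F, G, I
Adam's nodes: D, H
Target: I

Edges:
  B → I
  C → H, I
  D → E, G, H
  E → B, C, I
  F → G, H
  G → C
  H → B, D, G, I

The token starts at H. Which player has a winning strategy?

Adam

A0 = {I}
A1: add {B, C, E} — B (Eve) has B→I; C (Eve) has C→I; E (Eve) has E→I.
A2: add {G} — G (Eve) has G→C.
A3: add {F} — F (Eve) has F→G.
A4 = A3; e.g. D (Adam) can still go to H. Fixed point.
H never enters the attractor, so Adam can avoid the target forever.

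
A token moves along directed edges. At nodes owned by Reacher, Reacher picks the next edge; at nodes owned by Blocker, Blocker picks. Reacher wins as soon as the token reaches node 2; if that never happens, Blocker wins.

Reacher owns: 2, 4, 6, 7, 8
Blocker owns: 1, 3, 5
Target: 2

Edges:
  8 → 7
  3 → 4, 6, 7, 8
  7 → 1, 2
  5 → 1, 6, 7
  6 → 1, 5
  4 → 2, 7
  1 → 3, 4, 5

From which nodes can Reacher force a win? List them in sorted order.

2, 4, 7, 8

A0 = {2}
A1: add {4, 7} — 4 (Reacher) has 4→2; 7 (Reacher) has 7→2.
A2: add {8} — 8 (Reacher) has 8→7.
A3 = A2; e.g. 1 (Blocker) can still go to 3. Fixed point.
Reacher's winning region = {2, 4, 7, 8}.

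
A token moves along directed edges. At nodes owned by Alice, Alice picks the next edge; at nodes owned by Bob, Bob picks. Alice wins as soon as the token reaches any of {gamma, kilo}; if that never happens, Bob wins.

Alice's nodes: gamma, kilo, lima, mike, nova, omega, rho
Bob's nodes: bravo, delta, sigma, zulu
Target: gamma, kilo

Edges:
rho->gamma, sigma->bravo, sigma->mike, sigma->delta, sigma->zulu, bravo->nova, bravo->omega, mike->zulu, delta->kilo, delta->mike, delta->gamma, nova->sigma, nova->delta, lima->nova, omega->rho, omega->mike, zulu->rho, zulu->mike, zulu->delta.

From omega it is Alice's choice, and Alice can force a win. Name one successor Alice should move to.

rho

A0 = {gamma, kilo}
A1: add {rho} — rho (Alice) has rho→gamma.
A2: add {omega} — omega (Alice) has omega→rho.
A3 = A2; e.g. sigma (Bob) can still go to bravo. Fixed point.
From omega, successor rho is in the attractor (rank 1); the other successor mike is not.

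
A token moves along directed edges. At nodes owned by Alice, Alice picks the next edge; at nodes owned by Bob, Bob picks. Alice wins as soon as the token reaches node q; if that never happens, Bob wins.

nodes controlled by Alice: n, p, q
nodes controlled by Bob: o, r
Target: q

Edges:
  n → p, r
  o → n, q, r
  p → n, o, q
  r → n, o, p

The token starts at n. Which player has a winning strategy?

A0 = {q}
A1: add {p} — p (Alice) has p→q.
A2: add {n} — n (Alice) has n→p.
A3 = A2; e.g. o (Bob) can still go to r. Fixed point.
n ∈ A2, so Alice can force the target.

Alice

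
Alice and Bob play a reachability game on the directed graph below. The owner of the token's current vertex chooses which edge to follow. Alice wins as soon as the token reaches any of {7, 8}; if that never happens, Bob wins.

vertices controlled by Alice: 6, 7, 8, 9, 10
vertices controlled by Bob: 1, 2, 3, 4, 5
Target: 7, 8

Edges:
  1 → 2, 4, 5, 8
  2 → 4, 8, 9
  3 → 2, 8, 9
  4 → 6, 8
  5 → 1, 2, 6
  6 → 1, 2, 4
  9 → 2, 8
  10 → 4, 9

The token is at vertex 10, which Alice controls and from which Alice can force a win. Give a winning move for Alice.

A0 = {7, 8}
A1: add {9} — 9 (Alice) has 9→8.
A2: add {10} — 10 (Alice) has 10→9.
A3 = A2; e.g. 1 (Bob) can still go to 2. Fixed point.
From 10, successor 9 is in the attractor (rank 1); the other successor 4 is not.

9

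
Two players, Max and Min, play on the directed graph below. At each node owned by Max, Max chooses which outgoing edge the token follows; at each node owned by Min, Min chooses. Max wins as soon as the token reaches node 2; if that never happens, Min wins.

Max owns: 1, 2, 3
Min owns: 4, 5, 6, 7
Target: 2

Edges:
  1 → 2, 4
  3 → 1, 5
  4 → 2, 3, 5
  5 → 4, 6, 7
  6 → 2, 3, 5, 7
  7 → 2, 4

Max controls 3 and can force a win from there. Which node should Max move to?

1

A0 = {2}
A1: add {1} — 1 (Max) has 1→2.
A2: add {3} — 3 (Max) has 3→1.
A3 = A2; e.g. 4 (Min) can still go to 5. Fixed point.
From 3, successor 1 is in the attractor (rank 1); the other successor 5 is not.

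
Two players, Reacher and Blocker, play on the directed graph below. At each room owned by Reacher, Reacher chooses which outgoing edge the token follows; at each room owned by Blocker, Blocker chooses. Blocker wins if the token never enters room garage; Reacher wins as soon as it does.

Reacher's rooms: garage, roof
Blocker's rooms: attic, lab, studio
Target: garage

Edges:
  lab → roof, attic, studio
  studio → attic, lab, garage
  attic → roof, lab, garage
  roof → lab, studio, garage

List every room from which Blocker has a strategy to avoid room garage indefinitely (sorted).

A0 = {garage}
A1: add {roof} — roof (Reacher) has roof→garage.
A2 = A1; e.g. attic (Blocker) can still go to lab. Fixed point.
Reacher's attractor = {garage, roof}; Blocker avoids the target exactly from the complement.

attic, lab, studio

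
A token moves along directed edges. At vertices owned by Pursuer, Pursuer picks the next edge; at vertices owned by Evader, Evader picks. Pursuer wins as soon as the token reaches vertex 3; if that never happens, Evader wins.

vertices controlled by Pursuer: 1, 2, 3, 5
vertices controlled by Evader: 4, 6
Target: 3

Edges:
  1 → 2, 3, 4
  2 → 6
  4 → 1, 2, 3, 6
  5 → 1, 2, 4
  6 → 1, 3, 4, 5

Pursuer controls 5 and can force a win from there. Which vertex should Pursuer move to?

A0 = {3}
A1: add {1} — 1 (Pursuer) has 1→3.
A2: add {5} — 5 (Pursuer) has 5→1.
A3 = A2; e.g. 2 (Pursuer) has no edge into A2. Fixed point.
From 5, successor 1 is in the attractor (rank 1); the other successors 2, 4 are not.

1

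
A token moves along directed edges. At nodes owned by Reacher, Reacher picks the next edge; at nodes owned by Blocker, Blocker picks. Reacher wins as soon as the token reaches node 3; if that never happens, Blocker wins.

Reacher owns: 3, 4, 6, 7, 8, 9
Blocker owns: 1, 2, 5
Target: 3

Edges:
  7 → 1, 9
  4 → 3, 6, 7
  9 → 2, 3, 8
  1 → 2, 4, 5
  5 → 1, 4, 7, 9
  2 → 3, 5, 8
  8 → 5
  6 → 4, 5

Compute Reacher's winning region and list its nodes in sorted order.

A0 = {3}
A1: add {4, 9} — 4 (Reacher) has 4→3; 9 (Reacher) has 9→3.
A2: add {6, 7} — 6 (Reacher) has 6→4; 7 (Reacher) has 7→9.
A3 = A2; e.g. 1 (Blocker) can still go to 2. Fixed point.
Reacher's winning region = {3, 4, 6, 7, 9}.

3, 4, 6, 7, 9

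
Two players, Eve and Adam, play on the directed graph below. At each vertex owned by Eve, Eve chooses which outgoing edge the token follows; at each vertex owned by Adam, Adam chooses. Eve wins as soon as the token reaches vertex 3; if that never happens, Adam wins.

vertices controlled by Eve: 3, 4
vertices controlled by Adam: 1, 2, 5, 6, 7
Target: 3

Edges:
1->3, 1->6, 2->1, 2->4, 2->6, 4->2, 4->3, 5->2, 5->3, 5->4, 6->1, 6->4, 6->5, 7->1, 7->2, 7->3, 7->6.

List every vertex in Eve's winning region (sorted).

3, 4

A0 = {3}
A1: add {4} — 4 (Eve) has 4→3.
A2 = A1; e.g. 1 (Adam) can still go to 6. Fixed point.
Eve's winning region = {3, 4}.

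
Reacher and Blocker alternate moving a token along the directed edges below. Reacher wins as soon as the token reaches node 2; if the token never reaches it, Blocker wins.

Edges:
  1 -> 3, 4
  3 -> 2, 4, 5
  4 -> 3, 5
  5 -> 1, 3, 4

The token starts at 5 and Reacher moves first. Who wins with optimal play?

Track states (vertex, player-to-move).
A0 = {(2,Reacher), (2,Blocker)}
A1: add {(3,Reacher)}.
A2 = A1; e.g. (1,Reacher) stays out. (5,Reacher) never enters ⇒ Blocker avoids the target.

Blocker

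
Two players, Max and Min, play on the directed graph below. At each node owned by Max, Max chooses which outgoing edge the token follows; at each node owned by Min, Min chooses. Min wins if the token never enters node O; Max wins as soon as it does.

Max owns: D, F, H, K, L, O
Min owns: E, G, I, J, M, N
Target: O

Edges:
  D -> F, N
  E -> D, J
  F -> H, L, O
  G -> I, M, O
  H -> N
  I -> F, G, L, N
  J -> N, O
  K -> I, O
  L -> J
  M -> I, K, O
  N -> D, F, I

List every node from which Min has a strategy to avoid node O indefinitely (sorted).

A0 = {O}
A1: add {F, K} — F (Max) has F→O; K (Max) has K→O.
A2: add {D} — D (Max) has D→F.
A3 = A2; e.g. E (Min) can still go to J. Fixed point.
Max's attractor = {D, F, K, O}; Min avoids the target exactly from the complement.

E, G, H, I, J, L, M, N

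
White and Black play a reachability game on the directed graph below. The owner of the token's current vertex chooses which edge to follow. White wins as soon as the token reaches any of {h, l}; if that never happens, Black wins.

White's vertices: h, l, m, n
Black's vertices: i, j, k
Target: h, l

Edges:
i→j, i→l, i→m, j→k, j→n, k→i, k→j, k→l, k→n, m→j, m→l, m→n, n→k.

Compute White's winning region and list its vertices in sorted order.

h, l, m

A0 = {h, l}
A1: add {m} — m (White) has m→l.
A2 = A1; e.g. i (Black) can still go to j. Fixed point.
White's winning region = {h, l, m}.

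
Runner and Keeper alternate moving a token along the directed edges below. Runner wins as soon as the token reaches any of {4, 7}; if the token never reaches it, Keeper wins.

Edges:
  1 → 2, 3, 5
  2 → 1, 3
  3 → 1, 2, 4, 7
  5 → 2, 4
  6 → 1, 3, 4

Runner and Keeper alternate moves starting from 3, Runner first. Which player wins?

Track states (vertex, player-to-move).
A0 = {(4,Runner), (4,Keeper), (7,Runner), (7,Keeper)}
A1: add {(3,Runner), (5,Runner), (6,Runner)}.
(3,Runner) ∈ A1 ⇒ Runner forces the target.

Runner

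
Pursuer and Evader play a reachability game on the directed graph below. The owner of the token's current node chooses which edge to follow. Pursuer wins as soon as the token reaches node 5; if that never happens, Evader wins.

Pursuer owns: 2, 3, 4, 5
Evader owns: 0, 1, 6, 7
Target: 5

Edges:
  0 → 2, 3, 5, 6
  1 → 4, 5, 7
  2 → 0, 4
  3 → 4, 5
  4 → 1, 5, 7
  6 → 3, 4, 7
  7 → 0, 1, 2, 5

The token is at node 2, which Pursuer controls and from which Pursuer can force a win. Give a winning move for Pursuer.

4

A0 = {5}
A1: add {3, 4} — 3 (Pursuer) has 3→5; 4 (Pursuer) has 4→5.
A2: add {2} — 2 (Pursuer) has 2→4.
A3 = A2; e.g. 0 (Evader) can still go to 6. Fixed point.
From 2, successor 4 is in the attractor (rank 1); the other successor 0 is not.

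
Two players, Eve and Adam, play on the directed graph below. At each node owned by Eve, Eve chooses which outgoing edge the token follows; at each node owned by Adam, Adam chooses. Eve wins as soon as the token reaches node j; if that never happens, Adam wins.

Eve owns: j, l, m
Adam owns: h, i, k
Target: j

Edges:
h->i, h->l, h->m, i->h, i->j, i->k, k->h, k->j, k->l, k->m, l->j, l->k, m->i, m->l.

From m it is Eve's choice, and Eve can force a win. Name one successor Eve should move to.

A0 = {j}
A1: add {l} — l (Eve) has l→j.
A2: add {m} — m (Eve) has m→l.
A3 = A2; e.g. h (Adam) can still go to i. Fixed point.
From m, successor l is in the attractor (rank 1); the other successor i is not.

l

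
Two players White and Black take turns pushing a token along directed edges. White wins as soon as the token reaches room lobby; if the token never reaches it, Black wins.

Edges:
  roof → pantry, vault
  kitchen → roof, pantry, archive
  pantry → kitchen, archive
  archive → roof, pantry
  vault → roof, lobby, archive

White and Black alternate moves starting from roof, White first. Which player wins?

Track states (vertex, player-to-move).
A0 = {(lobby,White), (lobby,Black)}
A1: add {(vault,White)}.
A2 = A1; e.g. (roof,White) stays out. (roof,White) never enters ⇒ Black avoids the target.

Black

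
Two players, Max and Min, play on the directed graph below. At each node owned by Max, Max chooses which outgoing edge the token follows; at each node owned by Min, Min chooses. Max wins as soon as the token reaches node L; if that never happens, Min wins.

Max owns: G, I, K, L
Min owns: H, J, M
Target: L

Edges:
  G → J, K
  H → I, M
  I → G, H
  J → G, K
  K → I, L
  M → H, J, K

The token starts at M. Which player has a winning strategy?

A0 = {L}
A1: add {K} — K (Max) has K→L.
A2: add {G} — G (Max) has G→K.
A3: add {I, J} — I (Max) has I→G; J (Min): all of {G, K} already in.
A4 = A3; e.g. H (Min) can still go to M. Fixed point.
M never enters the attractor, so Min can avoid the target forever.

Min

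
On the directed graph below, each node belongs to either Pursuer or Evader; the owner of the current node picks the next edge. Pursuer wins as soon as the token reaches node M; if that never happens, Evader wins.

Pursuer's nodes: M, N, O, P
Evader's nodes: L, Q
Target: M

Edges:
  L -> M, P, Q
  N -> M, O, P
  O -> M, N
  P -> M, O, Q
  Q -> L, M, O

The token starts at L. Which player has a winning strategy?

Evader

A0 = {M}
A1: add {N, O, P} — N (Pursuer) has N→M; O (Pursuer) has O→M; P (Pursuer) has P→M.
A2 = A1; e.g. L (Evader) can still go to Q. Fixed point.
L never enters the attractor, so Evader can avoid the target forever.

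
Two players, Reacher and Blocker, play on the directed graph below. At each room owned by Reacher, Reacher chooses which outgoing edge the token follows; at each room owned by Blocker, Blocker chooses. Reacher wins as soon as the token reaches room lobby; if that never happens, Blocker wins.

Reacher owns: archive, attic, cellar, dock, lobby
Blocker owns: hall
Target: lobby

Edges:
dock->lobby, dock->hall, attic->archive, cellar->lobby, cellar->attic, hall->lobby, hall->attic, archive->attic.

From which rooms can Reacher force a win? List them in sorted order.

cellar, dock, lobby

A0 = {lobby}
A1: add {cellar, dock} — cellar (Reacher) has cellar→lobby; dock (Reacher) has dock→lobby.
A2 = A1; e.g. hall (Blocker) can still go to attic. Fixed point.
Reacher's winning region = {cellar, dock, lobby}.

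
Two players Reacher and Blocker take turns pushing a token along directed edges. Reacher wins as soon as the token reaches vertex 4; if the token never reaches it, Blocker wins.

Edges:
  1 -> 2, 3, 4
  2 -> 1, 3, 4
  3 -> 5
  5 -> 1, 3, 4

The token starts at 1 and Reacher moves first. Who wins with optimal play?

Track states (vertex, player-to-move).
A0 = {(4,Reacher), (4,Blocker)}
A1: add {(1,Reacher), (2,Reacher), (5,Reacher)}.
(1,Reacher) ∈ A1 ⇒ Reacher forces the target.

Reacher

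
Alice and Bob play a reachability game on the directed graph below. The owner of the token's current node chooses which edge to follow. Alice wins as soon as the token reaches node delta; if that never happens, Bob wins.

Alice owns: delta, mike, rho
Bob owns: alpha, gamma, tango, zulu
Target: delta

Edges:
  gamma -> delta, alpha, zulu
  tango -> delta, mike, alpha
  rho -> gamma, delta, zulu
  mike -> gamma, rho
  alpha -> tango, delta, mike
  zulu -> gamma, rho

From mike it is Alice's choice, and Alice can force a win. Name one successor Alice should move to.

A0 = {delta}
A1: add {rho} — rho (Alice) has rho→delta.
A2: add {mike} — mike (Alice) has mike→rho.
A3 = A2; e.g. gamma (Bob) can still go to alpha. Fixed point.
From mike, successor rho is in the attractor (rank 1); the other successor gamma is not.

rho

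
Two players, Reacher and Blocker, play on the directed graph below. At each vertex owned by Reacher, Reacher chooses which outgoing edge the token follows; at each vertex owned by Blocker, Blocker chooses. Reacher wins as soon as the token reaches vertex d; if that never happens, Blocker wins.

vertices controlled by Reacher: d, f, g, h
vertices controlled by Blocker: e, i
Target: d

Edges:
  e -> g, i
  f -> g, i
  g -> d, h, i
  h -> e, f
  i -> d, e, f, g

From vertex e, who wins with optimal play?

A0 = {d}
A1: add {g} — g (Reacher) has g→d.
A2: add {f} — f (Reacher) has f→g.
A3: add {h} — h (Reacher) has h→f.
A4 = A3; e.g. e (Blocker) can still go to i. Fixed point.
e never enters the attractor, so Blocker can avoid the target forever.

Blocker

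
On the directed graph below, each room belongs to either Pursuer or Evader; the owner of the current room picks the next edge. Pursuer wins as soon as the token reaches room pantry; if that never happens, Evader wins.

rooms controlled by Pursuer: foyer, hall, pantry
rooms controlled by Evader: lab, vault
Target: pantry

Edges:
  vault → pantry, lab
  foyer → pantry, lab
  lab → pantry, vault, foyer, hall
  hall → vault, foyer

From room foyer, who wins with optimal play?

Pursuer

A0 = {pantry}
A1: add {foyer} — foyer (Pursuer) has foyer→pantry.
foyer ∈ A1, so Pursuer can force the target.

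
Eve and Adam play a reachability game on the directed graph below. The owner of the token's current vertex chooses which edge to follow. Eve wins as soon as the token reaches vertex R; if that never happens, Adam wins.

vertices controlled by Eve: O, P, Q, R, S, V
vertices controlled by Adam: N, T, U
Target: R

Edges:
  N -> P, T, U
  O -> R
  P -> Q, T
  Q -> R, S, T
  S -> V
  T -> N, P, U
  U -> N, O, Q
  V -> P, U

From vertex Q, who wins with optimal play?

Eve

A0 = {R}
A1: add {O, Q} — O (Eve) has O→R; Q (Eve) has Q→R.
Q ∈ A1, so Eve can force the target.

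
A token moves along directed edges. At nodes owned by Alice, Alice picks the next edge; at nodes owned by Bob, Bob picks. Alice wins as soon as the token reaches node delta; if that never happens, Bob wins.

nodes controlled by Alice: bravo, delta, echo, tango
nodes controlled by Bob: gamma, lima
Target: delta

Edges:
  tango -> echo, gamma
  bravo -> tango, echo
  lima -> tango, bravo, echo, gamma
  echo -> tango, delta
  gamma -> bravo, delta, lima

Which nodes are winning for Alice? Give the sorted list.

bravo, delta, echo, tango

A0 = {delta}
A1: add {echo} — echo (Alice) has echo→delta.
A2: add {bravo, tango} — tango (Alice) has tango→echo; bravo (Alice) has bravo→echo.
A3 = A2; e.g. lima (Bob) can still go to gamma. Fixed point.
Alice's winning region = {bravo, delta, echo, tango}.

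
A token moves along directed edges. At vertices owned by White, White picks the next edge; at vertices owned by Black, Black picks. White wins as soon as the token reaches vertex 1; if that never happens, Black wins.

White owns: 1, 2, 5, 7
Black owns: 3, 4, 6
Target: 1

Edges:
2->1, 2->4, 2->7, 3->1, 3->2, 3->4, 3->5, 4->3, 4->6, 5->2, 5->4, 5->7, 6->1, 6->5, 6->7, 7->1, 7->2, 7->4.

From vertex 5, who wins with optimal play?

A0 = {1}
A1: add {2, 7} — 2 (White) has 2→1; 7 (White) has 7→1.
A2: add {5} — 5 (White) has 5→2.
5 ∈ A2, so White can force the target.

White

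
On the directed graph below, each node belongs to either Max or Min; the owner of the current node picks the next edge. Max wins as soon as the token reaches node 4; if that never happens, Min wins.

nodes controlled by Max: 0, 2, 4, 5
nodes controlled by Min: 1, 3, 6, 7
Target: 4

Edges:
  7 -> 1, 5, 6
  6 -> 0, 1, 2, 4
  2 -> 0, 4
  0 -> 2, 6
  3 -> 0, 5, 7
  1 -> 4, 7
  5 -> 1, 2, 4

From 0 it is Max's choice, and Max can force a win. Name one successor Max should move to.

2

A0 = {4}
A1: add {2, 5} — 2 (Max) has 2→4; 5 (Max) has 5→4.
A2: add {0} — 0 (Max) has 0→2.
A3 = A2; e.g. 1 (Min) can still go to 7. Fixed point.
From 0, successor 2 is in the attractor (rank 1); the other successor 6 is not.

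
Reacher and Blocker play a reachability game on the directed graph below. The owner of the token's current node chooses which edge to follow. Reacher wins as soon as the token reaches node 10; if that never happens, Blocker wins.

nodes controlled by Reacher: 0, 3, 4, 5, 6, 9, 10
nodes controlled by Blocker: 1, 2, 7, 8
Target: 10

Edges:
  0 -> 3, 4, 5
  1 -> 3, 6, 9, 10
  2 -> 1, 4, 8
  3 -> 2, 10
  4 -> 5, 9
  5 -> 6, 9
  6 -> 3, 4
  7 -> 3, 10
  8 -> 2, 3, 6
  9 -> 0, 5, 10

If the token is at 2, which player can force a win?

A0 = {10}
A1: add {3, 9} — 3 (Reacher) has 3→10; 9 (Reacher) has 9→10.
A2: add {0, 4, 5, 6, 7} — 0 (Reacher) has 0→3; 4 (Reacher) has 4→9; 5 (Reacher) has 5→9; 6 (Reacher) has 6→3; 7 (Blocker): all of {3, 10} already in.
A3: add {1} — 1 (Blocker): all of {3, 6, 9, 10} already in.
A4 = A3; e.g. 2 (Blocker) can still go to 8. Fixed point.
2 never enters the attractor, so Blocker can avoid the target forever.

Blocker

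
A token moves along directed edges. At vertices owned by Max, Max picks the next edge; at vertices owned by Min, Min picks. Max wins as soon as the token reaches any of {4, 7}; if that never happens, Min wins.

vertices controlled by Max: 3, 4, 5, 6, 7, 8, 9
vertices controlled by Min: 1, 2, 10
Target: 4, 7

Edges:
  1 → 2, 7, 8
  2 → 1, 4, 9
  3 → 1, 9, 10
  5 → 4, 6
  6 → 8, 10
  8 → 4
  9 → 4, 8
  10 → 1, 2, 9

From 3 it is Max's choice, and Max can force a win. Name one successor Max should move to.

9

A0 = {4, 7}
A1: add {5, 8, 9} — 5 (Max) has 5→4; 8 (Max) has 8→4; 9 (Max) has 9→4.
A2: add {3, 6} — 3 (Max) has 3→9; 6 (Max) has 6→8.
A3 = A2; e.g. 1 (Min) can still go to 2. Fixed point.
From 3, successor 9 is in the attractor (rank 1); the other successors 1, 10 are not.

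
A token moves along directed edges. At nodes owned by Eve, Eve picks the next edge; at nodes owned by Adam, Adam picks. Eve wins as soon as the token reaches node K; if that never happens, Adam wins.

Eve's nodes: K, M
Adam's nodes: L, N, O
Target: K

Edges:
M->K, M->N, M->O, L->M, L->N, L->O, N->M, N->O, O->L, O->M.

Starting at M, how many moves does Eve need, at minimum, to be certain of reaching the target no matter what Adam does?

1

A0 = {K}
A1: add {M} — M (Eve) has M→K.
A2 = A1; e.g. L (Adam) can still go to N. Fixed point.
M enters the attractor at level 1, so Eve can force the target in 1 move from there.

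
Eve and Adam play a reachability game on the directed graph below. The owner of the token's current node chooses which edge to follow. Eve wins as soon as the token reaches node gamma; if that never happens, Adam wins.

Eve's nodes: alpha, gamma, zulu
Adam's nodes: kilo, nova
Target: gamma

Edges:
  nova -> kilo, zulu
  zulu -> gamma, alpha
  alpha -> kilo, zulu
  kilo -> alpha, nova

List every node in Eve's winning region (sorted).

A0 = {gamma}
A1: add {zulu} — zulu (Eve) has zulu→gamma.
A2: add {alpha} — alpha (Eve) has alpha→zulu.
A3 = A2; e.g. kilo (Adam) can still go to nova. Fixed point.
Eve's winning region = {alpha, gamma, zulu}.

alpha, gamma, zulu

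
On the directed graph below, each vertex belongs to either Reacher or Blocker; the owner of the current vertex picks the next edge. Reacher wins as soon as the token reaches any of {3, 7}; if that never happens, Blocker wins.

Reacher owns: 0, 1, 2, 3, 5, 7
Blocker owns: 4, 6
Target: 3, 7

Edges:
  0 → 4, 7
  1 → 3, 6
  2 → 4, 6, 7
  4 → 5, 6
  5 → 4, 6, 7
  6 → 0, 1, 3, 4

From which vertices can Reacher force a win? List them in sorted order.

0, 1, 2, 3, 5, 7

A0 = {3, 7}
A1: add {0, 1, 2, 5} — 0 (Reacher) has 0→7; 1 (Reacher) has 1→3; 2 (Reacher) has 2→7; 5 (Reacher) has 5→7.
A2 = A1; e.g. 4 (Blocker) can still go to 6. Fixed point.
Reacher's winning region = {0, 1, 2, 3, 5, 7}.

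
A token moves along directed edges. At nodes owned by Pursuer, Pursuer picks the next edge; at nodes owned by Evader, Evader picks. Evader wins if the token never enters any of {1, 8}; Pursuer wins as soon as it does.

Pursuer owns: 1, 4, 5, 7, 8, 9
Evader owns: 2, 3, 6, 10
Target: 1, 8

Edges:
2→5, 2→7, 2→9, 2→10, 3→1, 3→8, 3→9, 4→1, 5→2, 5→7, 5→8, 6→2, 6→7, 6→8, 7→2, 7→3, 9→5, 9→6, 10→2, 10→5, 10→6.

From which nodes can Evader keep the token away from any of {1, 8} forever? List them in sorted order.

2, 6, 10

A0 = {1, 8}
A1: add {4, 5} — 4 (Pursuer) has 4→1; 5 (Pursuer) has 5→8.
A2: add {9} — 9 (Pursuer) has 9→5.
A3: add {3} — 3 (Evader): all of {1, 8, 9} already in.
A4: add {7} — 7 (Pursuer) has 7→3.
A5 = A4; e.g. 2 (Evader) can still go to 10. Fixed point.
Pursuer's attractor = {1, 3, 4, 5, 7, 8, 9}; Evader avoids the target exactly from the complement.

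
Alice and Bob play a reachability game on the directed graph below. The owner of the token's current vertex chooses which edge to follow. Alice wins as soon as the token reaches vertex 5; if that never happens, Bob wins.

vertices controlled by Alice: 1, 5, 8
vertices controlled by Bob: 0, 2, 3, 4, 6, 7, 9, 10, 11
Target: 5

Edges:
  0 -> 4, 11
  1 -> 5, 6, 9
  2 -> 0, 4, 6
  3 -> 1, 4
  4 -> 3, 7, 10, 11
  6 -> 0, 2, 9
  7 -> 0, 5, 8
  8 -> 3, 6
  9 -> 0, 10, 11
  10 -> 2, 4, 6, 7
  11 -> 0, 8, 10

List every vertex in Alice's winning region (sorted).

1, 5

A0 = {5}
A1: add {1} — 1 (Alice) has 1→5.
A2 = A1; e.g. 0 (Bob) can still go to 4. Fixed point.
Alice's winning region = {1, 5}.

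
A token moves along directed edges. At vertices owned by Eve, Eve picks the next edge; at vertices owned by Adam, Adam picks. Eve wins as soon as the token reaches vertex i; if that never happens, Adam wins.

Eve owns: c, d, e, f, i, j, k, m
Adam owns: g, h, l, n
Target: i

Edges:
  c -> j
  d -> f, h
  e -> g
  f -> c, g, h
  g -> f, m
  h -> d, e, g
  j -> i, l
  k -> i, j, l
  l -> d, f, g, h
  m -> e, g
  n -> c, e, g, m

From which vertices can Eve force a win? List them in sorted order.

A0 = {i}
A1: add {j, k} — j (Eve) has j→i; k (Eve) has k→i.
A2: add {c} — c (Eve) has c→j.
A3: add {f} — f (Eve) has f→c.
A4: add {d} — d (Eve) has d→f.
A5 = A4; e.g. e (Eve) has no edge into A4. Fixed point.
Eve's winning region = {c, d, f, i, j, k}.

c, d, f, i, j, k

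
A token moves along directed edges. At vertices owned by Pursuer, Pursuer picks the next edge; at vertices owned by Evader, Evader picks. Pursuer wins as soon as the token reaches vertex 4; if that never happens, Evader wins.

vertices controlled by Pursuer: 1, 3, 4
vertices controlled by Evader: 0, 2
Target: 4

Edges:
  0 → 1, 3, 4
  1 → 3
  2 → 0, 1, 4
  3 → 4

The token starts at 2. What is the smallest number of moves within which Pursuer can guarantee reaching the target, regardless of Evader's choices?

A0 = {4}
A1: add {3} — 3 (Pursuer) has 3→4.
A2: add {1} — 1 (Pursuer) has 1→3.
A3: add {0} — 0 (Evader): all of {1, 3, 4} already in.
A4: add {2} — 2 (Evader): all of {0, 1, 4} already in.
A4 = all vertices. Fixed point.
2 enters the attractor at level 4, so Pursuer can force the target in 4 moves from there.

4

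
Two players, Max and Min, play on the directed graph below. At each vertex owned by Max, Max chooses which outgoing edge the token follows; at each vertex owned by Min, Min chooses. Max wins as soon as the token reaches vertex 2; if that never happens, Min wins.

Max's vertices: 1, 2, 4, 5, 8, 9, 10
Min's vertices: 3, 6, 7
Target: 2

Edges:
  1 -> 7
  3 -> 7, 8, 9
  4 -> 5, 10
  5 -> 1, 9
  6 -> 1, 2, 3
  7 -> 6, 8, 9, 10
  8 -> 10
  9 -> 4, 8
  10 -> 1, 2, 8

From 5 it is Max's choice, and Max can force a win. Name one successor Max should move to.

A0 = {2}
A1: add {10} — 10 (Max) has 10→2.
A2: add {4, 8} — 4 (Max) has 4→10; 8 (Max) has 8→10.
A3: add {9} — 9 (Max) has 9→4.
A4: add {5} — 5 (Max) has 5→9.
A5 = A4; e.g. 1 (Max) has no edge into A4. Fixed point.
From 5, successor 9 is in the attractor (rank 3); the other successor 1 is not.

9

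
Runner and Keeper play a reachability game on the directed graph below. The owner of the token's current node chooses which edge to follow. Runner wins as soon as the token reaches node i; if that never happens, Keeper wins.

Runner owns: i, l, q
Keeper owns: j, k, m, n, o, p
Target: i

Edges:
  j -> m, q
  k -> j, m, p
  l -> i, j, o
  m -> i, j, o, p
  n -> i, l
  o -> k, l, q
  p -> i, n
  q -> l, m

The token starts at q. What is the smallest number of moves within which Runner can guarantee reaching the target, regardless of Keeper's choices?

A0 = {i}
A1: add {l} — l (Runner) has l→i.
A2: add {n, q} — n (Keeper): all of {i, l} already in; q (Runner) has q→l.
q enters the attractor at level 2, so Runner can force the target in 2 moves from there.

2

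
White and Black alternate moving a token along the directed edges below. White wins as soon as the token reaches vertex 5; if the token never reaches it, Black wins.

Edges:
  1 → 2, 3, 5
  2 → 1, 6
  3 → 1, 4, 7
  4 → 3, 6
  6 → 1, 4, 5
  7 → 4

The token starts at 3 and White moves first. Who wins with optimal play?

Black

Track states (vertex, player-to-move).
A0 = {(5,White), (5,Black)}
A1: add {(1,White), (6,White)}.
A2: add {(2,Black)}.
A3 = A2; e.g. (1,Black) stays out. (3,White) never enters ⇒ Black avoids the target.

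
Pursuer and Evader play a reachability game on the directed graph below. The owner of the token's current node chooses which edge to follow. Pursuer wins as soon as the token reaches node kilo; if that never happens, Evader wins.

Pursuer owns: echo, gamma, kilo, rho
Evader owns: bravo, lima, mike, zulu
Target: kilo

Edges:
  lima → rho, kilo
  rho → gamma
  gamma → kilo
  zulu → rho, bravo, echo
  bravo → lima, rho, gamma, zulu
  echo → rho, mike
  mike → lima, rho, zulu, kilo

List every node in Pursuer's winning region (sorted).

echo, gamma, kilo, lima, rho

A0 = {kilo}
A1: add {gamma} — gamma (Pursuer) has gamma→kilo.
A2: add {rho} — rho (Pursuer) has rho→gamma.
A3: add {echo, lima} — lima (Evader): all of {rho, kilo} already in; echo (Pursuer) has echo→rho.
A4 = A3; e.g. zulu (Evader) can still go to bravo. Fixed point.
Pursuer's winning region = {echo, gamma, kilo, lima, rho}.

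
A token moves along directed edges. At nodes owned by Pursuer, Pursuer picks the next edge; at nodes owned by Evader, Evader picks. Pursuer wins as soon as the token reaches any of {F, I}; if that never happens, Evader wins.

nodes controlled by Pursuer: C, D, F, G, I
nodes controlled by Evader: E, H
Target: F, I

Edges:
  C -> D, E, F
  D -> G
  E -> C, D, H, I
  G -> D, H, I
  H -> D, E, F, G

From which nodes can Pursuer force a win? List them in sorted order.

A0 = {F, I}
A1: add {C, G} — C (Pursuer) has C→F; G (Pursuer) has G→I.
A2: add {D} — D (Pursuer) has D→G.
A3 = A2; e.g. E (Evader) can still go to H. Fixed point.
Pursuer's winning region = {C, D, F, G, I}.

C, D, F, G, I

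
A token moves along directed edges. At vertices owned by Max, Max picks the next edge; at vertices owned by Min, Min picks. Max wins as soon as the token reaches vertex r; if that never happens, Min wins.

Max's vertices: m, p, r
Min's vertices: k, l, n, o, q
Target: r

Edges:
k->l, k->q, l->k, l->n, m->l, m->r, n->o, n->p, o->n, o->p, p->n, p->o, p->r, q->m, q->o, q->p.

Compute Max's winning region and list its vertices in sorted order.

A0 = {r}
A1: add {m, p} — m (Max) has m→r; p (Max) has p→r.
A2 = A1; e.g. k (Min) can still go to l. Fixed point.
Max's winning region = {m, p, r}.

m, p, r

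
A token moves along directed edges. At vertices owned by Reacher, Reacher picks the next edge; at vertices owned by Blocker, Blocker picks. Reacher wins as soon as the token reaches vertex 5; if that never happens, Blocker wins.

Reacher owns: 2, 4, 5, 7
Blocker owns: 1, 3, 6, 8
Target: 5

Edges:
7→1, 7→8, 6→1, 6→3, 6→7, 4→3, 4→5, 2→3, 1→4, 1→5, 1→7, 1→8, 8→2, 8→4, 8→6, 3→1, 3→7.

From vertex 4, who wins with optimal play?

A0 = {5}
A1: add {4} — 4 (Reacher) has 4→5.
A2 = A1; e.g. 1 (Blocker) can still go to 7. Fixed point.
4 ∈ A1, so Reacher can force the target.

Reacher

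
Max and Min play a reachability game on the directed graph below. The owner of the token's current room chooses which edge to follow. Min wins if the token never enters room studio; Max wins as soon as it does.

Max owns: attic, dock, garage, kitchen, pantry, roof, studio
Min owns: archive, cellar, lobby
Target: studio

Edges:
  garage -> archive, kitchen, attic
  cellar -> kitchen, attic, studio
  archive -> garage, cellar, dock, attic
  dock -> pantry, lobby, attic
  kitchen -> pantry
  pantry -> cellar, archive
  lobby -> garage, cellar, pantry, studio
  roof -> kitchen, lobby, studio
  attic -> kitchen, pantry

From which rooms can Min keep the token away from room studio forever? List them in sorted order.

A0 = {studio}
A1: add {roof} — roof (Max) has roof→studio.
A2 = A1; e.g. garage (Max) has no edge into A1. Fixed point.
Max's attractor = {roof, studio}; Min avoids the target exactly from the complement.

archive, attic, cellar, dock, garage, kitchen, lobby, pantry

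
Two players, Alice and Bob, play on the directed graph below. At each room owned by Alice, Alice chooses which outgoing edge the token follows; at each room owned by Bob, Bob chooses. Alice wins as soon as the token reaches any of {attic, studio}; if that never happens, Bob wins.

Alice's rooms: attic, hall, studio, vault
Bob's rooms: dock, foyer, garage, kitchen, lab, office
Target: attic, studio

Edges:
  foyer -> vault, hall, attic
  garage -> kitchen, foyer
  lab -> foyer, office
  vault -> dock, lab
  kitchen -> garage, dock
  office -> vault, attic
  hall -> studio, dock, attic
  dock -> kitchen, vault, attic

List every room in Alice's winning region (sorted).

attic, hall, studio

A0 = {attic, studio}
A1: add {hall} — hall (Alice) has hall→studio.
A2 = A1; e.g. kitchen (Bob) can still go to garage. Fixed point.
Alice's winning region = {attic, hall, studio}.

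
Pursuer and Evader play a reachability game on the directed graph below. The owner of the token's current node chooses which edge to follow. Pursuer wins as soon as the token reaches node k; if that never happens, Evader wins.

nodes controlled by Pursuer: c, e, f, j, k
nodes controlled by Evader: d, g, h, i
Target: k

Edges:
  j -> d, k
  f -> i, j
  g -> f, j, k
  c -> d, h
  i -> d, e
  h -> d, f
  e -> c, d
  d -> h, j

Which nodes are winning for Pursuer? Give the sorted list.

A0 = {k}
A1: add {j} — j (Pursuer) has j→k.
A2: add {f} — f (Pursuer) has f→j.
A3: add {g} — g (Evader): all of {f, j, k} already in.
A4 = A3; e.g. c (Pursuer) has no edge into A3. Fixed point.
Pursuer's winning region = {f, g, j, k}.

f, g, j, k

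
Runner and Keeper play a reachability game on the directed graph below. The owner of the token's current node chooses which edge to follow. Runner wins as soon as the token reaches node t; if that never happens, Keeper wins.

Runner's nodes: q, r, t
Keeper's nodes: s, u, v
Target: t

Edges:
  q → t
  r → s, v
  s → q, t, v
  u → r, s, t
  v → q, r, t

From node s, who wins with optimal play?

Keeper

A0 = {t}
A1: add {q} — q (Runner) has q→t.
A2 = A1; e.g. r (Runner) has no edge into A1. Fixed point.
s never enters the attractor, so Keeper can avoid the target forever.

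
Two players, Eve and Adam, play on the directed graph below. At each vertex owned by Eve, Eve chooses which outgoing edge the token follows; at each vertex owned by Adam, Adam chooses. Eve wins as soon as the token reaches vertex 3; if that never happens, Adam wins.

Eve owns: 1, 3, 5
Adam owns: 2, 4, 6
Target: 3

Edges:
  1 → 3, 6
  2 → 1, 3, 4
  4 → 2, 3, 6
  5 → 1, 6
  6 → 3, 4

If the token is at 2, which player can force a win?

A0 = {3}
A1: add {1} — 1 (Eve) has 1→3.
A2: add {5} — 5 (Eve) has 5→1.
A3 = A2; e.g. 2 (Adam) can still go to 4. Fixed point.
2 never enters the attractor, so Adam can avoid the target forever.

Adam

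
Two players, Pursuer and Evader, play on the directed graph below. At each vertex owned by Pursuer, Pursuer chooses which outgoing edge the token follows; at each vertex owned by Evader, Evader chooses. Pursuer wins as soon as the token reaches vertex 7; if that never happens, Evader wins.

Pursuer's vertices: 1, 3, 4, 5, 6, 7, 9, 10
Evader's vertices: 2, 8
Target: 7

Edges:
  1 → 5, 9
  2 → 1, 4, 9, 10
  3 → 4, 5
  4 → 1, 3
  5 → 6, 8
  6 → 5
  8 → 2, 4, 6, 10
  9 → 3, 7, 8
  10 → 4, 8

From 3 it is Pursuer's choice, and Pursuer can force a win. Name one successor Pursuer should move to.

4

A0 = {7}
A1: add {9} — 9 (Pursuer) has 9→7.
A2: add {1} — 1 (Pursuer) has 1→9.
A3: add {4} — 4 (Pursuer) has 4→1.
A4: add {3, 10} — 3 (Pursuer) has 3→4; 10 (Pursuer) has 10→4.
A5: add {2} — 2 (Evader): all of {1, 4, 9, 10} already in.
A6 = A5; e.g. 5 (Pursuer) has no edge into A5. Fixed point.
From 3, successor 4 is in the attractor (rank 3); the other successor 5 is not.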